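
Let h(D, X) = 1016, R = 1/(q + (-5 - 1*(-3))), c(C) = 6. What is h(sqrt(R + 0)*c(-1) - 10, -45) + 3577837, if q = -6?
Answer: 3578853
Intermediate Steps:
R = -1/8 (R = 1/(-6 + (-5 - 1*(-3))) = 1/(-6 + (-5 + 3)) = 1/(-6 - 2) = 1/(-8) = -1/8 ≈ -0.12500)
h(sqrt(R + 0)*c(-1) - 10, -45) + 3577837 = 1016 + 3577837 = 3578853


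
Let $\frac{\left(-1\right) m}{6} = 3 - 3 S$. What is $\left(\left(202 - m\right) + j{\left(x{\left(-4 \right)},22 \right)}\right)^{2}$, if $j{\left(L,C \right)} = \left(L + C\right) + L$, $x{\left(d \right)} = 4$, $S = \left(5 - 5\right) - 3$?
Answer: $92416$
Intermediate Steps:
$S = -3$ ($S = 0 - 3 = -3$)
$j{\left(L,C \right)} = C + 2 L$ ($j{\left(L,C \right)} = \left(C + L\right) + L = C + 2 L$)
$m = -72$ ($m = - 6 \left(3 - -9\right) = - 6 \left(3 + 9\right) = \left(-6\right) 12 = -72$)
$\left(\left(202 - m\right) + j{\left(x{\left(-4 \right)},22 \right)}\right)^{2} = \left(\left(202 - -72\right) + \left(22 + 2 \cdot 4\right)\right)^{2} = \left(\left(202 + 72\right) + \left(22 + 8\right)\right)^{2} = \left(274 + 30\right)^{2} = 304^{2} = 92416$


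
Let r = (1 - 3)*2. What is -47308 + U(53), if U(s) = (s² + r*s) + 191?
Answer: -44520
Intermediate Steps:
r = -4 (r = -2*2 = -4)
U(s) = 191 + s² - 4*s (U(s) = (s² - 4*s) + 191 = 191 + s² - 4*s)
-47308 + U(53) = -47308 + (191 + 53² - 4*53) = -47308 + (191 + 2809 - 212) = -47308 + 2788 = -44520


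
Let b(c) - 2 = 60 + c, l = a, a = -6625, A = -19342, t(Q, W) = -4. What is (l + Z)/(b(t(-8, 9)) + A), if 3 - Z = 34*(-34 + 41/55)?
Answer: 75506/265155 ≈ 0.28476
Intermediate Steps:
l = -6625
Z = 62351/55 (Z = 3 - 34*(-34 + 41/55) = 3 - 34*(-1829)/55 = 3 - 1*(-62186/55) = 3 + 62186/55 = 62351/55 ≈ 1133.7)
b(c) = 62 + c (b(c) = 2 + (60 + c) = 62 + c)
(l + Z)/(b(t(-8, 9)) + A) = (-6625 + 62351/55)/((62 - 4) - 19342) = -302024/(55*(58 - 19342)) = -302024/55/(-19284) = -302024/55*(-1/19284) = 75506/265155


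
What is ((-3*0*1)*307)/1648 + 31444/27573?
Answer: 4492/3939 ≈ 1.1404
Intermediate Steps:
((-3*0*1)*307)/1648 + 31444/27573 = ((0*1)*307)*(1/1648) + 31444*(1/27573) = (0*307)*(1/1648) + 4492/3939 = 0*(1/1648) + 4492/3939 = 0 + 4492/3939 = 4492/3939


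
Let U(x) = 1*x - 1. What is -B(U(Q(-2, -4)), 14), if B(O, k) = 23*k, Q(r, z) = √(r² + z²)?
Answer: -322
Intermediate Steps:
U(x) = -1 + x (U(x) = x - 1 = -1 + x)
-B(U(Q(-2, -4)), 14) = -23*14 = -1*322 = -322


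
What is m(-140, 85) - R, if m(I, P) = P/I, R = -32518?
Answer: 910487/28 ≈ 32517.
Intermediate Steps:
m(-140, 85) - R = 85/(-140) - 1*(-32518) = 85*(-1/140) + 32518 = -17/28 + 32518 = 910487/28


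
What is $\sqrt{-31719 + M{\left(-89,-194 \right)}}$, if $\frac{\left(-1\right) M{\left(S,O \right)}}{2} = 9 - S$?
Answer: $i \sqrt{31915} \approx 178.65 i$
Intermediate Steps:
$M{\left(S,O \right)} = -18 + 2 S$ ($M{\left(S,O \right)} = - 2 \left(9 - S\right) = -18 + 2 S$)
$\sqrt{-31719 + M{\left(-89,-194 \right)}} = \sqrt{-31719 + \left(-18 + 2 \left(-89\right)\right)} = \sqrt{-31719 - 196} = \sqrt{-31915} = i \sqrt{31915}$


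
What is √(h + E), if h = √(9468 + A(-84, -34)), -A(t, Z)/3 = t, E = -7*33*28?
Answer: √(-6468 + 18*√30) ≈ 79.809*I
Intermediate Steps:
E = -6468 (E = -231*28 = -6468)
A(t, Z) = -3*t
h = 18*√30 (h = √(9468 - 3*(-84)) = √(9468 + 252) = √9720 = 18*√30 ≈ 98.590)
√(h + E) = √(18*√30 - 6468) = √(-6468 + 18*√30)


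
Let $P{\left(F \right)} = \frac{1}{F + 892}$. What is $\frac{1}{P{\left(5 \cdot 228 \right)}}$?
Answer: $2032$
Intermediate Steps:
$P{\left(F \right)} = \frac{1}{892 + F}$
$\frac{1}{P{\left(5 \cdot 228 \right)}} = \frac{1}{\frac{1}{892 + 5 \cdot 228}} = \frac{1}{\frac{1}{892 + 1140}} = \frac{1}{\frac{1}{2032}} = 2032$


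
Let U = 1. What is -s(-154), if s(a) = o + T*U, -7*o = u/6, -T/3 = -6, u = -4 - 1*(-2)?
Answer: -379/21 ≈ -18.048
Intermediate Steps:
u = -2 (u = -4 + 2 = -2)
T = 18 (T = -3*(-6) = 18)
o = 1/21 (o = -(-2)/(7*6) = -⅐*(-⅓) = 1/21 ≈ 0.047619)
s(a) = 379/21 (s(a) = 1/21 + 18*1 = 1/21 + 18 = 379/21)
-s(-154) = -1*379/21 = -379/21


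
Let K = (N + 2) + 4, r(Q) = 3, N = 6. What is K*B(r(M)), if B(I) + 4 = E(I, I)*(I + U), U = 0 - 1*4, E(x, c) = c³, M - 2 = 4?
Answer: -372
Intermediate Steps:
M = 6 (M = 2 + 4 = 6)
U = -4 (U = 0 - 4 = -4)
K = 12 (K = (6 + 2) + 4 = 8 + 4 = 12)
B(I) = -4 + I³*(-4 + I) (B(I) = -4 + I³*(I - 4) = -4 + I³*(-4 + I))
K*B(r(M)) = 12*(-4 + 3⁴ - 4*3³) = 12*(-4 + 81 - 4*27) = 12*(-4 + 81 - 108) = 12*(-31) = -372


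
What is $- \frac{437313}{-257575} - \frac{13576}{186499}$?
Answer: $\frac{78061598987}{48037479925} \approx 1.625$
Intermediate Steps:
$- \frac{437313}{-257575} - \frac{13576}{186499} = \left(-437313\right) \left(- \frac{1}{257575}\right) - \frac{13576}{186499} = \frac{437313}{257575} - \frac{13576}{186499} = \frac{78061598987}{48037479925}$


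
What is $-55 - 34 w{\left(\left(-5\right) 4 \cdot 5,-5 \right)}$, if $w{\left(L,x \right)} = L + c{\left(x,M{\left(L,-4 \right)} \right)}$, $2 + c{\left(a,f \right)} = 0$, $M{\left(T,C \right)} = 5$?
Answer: $3413$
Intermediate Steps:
$c{\left(a,f \right)} = -2$ ($c{\left(a,f \right)} = -2 + 0 = -2$)
$w{\left(L,x \right)} = -2 + L$ ($w{\left(L,x \right)} = L - 2 = -2 + L$)
$-55 - 34 w{\left(\left(-5\right) 4 \cdot 5,-5 \right)} = -55 - 34 \left(-2 + \left(-5\right) 4 \cdot 5\right) = -55 - 34 \left(-2 - 100\right) = -55 - -3468 = -55 + 3468 = 3413$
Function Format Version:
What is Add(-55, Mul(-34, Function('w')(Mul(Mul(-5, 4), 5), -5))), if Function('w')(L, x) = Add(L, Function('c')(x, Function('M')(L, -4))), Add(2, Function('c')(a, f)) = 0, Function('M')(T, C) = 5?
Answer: 3413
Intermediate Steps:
Function('c')(a, f) = -2 (Function('c')(a, f) = Add(-2, 0) = -2)
Function('w')(L, x) = Add(-2, L) (Function('w')(L, x) = Add(L, -2) = Add(-2, L))
Add(-55, Mul(-34, Function('w')(Mul(Mul(-5, 4), 5), -5))) = Add(-55, Mul(-34, Add(-2, Mul(Mul(-5, 4), 5)))) = Add(-55, Mul(-34, Add(-2, Mul(-20, 5)))) = Add(-55, Mul(-34, Add(-2, -100))) = Add(-55, Mul(-34, -102)) = Add(-55, 3468) = 3413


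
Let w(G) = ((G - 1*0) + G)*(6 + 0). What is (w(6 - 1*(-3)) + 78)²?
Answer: 34596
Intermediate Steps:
w(G) = 12*G (w(G) = ((G + 0) + G)*6 = (G + G)*6 = (2*G)*6 = 12*G)
(w(6 - 1*(-3)) + 78)² = (12*(6 - 1*(-3)) + 78)² = (12*(6 + 3) + 78)² = (12*9 + 78)² = (108 + 78)² = 186² = 34596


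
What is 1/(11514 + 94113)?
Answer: 1/105627 ≈ 9.4673e-6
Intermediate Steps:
1/(11514 + 94113) = 1/105627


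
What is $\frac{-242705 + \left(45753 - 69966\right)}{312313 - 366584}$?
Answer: $\frac{266918}{54271} \approx 4.9182$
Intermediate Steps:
$\frac{-242705 + \left(45753 - 69966\right)}{312313 - 366584} = \frac{-242705 - 24213}{-54271} = \left(-266918\right) \left(- \frac{1}{54271}\right) = \frac{266918}{54271}$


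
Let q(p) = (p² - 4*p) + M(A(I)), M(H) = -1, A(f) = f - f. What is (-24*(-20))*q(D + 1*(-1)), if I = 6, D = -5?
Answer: 28320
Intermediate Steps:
A(f) = 0
q(p) = -1 + p² - 4*p (q(p) = (p² - 4*p) - 1 = -1 + p² - 4*p)
(-24*(-20))*q(D + 1*(-1)) = (-24*(-20))*(-1 + (-5 + 1*(-1))² - 4*(-5 + 1*(-1))) = 480*(-1 + (-5 - 1)² - 4*(-5 - 1)) = 480*(-1 + (-6)² - 4*(-6)) = 480*(-1 + 36 + 24) = 480*59 = 28320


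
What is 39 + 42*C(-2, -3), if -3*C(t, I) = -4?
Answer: 95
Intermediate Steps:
C(t, I) = 4/3 (C(t, I) = -⅓*(-4) = 4/3)
39 + 42*C(-2, -3) = 39 + 42*(4/3) = 39 + 56 = 95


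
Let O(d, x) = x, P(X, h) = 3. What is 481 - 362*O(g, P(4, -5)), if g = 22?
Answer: -605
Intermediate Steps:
481 - 362*O(g, P(4, -5)) = 481 - 362*3 = 481 - 1086 = -605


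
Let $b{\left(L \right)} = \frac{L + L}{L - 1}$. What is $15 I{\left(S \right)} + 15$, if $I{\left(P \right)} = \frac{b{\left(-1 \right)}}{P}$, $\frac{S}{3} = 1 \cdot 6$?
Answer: $\frac{95}{6} \approx 15.833$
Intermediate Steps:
$S = 18$ ($S = 3 \cdot 1 \cdot 6 = 3 \cdot 6 = 18$)
$b{\left(L \right)} = \frac{2 L}{-1 + L}$
$I{\left(P \right)} = \frac{1}{P}$ ($I{\left(P \right)} = \frac{2 \left(-1\right) \frac{1}{-1 - 1}}{P} = \frac{2 \left(-1\right) \frac{1}{-2}}{P} = \frac{2 \left(-1\right) \left(- \frac{1}{2}\right)}{P} = 1 \frac{1}{P} = \frac{1}{P}$)
$15 I{\left(S \right)} + 15 = \frac{15}{18} + 15 = 15 \cdot \frac{1}{18} + 15 = \frac{5}{6} + 15 = \frac{95}{6}$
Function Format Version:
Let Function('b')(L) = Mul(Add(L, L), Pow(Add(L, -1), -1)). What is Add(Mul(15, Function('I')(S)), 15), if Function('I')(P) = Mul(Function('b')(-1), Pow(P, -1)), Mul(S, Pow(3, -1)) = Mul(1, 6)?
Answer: Rational(95, 6) ≈ 15.833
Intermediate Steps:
S = 18 (S = Mul(3, Mul(1, 6)) = Mul(3, 6) = 18)
Function('b')(L) = Mul(2, L, Pow(Add(-1, L), -1)) (Function('b')(L) = Mul(Mul(2, L), Pow(Add(-1, L), -1)) = Mul(2, L, Pow(Add(-1, L), -1)))
Function('I')(P) = Pow(P, -1) (Function('I')(P) = Mul(Mul(2, -1, Pow(Add(-1, -1), -1)), Pow(P, -1)) = Mul(Mul(2, -1, Pow(-2, -1)), Pow(P, -1)) = Mul(Mul(2, -1, Rational(-1, 2)), Pow(P, -1)) = Mul(1, Pow(P, -1)) = Pow(P, -1))
Add(Mul(15, Function('I')(S)), 15) = Add(Mul(15, Pow(18, -1)), 15) = Add(Mul(15, Rational(1, 18)), 15) = Add(Rational(5, 6), 15) = Rational(95, 6)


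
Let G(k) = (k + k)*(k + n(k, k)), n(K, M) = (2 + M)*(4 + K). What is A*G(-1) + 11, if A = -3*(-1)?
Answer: -1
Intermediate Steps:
G(k) = 2*k*(8 + k**2 + 7*k) (G(k) = (k + k)*(k + (8 + 2*k + 4*k + k*k)) = (2*k)*(k + (8 + 2*k + 4*k + k**2)) = (2*k)*(k + (8 + k**2 + 6*k)) = (2*k)*(8 + k**2 + 7*k) = 2*k*(8 + k**2 + 7*k))
A = 3
A*G(-1) + 11 = 3*(2*(-1)*(8 + (-1)**2 + 7*(-1))) + 11 = 3*(2*(-1)*(8 + 1 - 7)) + 11 = 3*(2*(-1)*2) + 11 = 3*(-4) + 11 = -12 + 11 = -1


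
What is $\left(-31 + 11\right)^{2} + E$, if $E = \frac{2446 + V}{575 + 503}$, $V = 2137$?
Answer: $\frac{435783}{1078} \approx 404.25$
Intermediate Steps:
$E = \frac{4583}{1078}$ ($E = \frac{2446 + 2137}{575 + 503} = \frac{4583}{1078} \approx 4.2514$)
$\left(-31 + 11\right)^{2} + E = \left(-31 + 11\right)^{2} + \frac{4583}{1078} = \left(-20\right)^{2} + \frac{4583}{1078} = 400 + \frac{4583}{1078} = \frac{435783}{1078}$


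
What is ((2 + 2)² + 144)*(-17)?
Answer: -2720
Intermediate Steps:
((2 + 2)² + 144)*(-17) = (4² + 144)*(-17) = (16 + 144)*(-17) = 160*(-17) = -2720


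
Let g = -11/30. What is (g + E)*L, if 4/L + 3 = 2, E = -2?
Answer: 142/15 ≈ 9.4667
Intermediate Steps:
g = -11/30 (g = -11*1/30 = -11/30 ≈ -0.36667)
L = -4 (L = 4/(-3 + 2) = 4/(-1) = 4*(-1) = -4)
(g + E)*L = (-11/30 - 2)*(-4) = -71/30*(-4) = 142/15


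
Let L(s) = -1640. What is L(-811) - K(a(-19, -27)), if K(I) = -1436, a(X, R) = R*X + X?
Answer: -204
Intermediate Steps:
a(X, R) = X + R*X
L(-811) - K(a(-19, -27)) = -1640 - 1*(-1436) = -1640 + 1436 = -204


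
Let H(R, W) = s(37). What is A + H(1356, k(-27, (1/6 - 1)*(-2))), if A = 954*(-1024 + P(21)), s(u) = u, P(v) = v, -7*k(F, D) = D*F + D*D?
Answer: -956825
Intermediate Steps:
k(F, D) = -D²/7 - D*F/7 (k(F, D) = -(D*F + D*D)/7 = -(D*F + D²)/7 = -(D² + D*F)/7 = -D²/7 - D*F/7)
H(R, W) = 37
A = -956862 (A = 954*(-1024 + 21) = 954*(-1003) = -956862)
A + H(1356, k(-27, (1/6 - 1)*(-2))) = -956862 + 37 = -956825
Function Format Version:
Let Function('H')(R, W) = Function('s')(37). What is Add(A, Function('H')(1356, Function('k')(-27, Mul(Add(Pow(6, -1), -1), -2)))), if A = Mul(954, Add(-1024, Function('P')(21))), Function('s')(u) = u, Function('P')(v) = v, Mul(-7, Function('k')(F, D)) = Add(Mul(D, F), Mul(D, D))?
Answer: -956825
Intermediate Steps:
Function('k')(F, D) = Add(Mul(Rational(-1, 7), Pow(D, 2)), Mul(Rational(-1, 7), D, F)) (Function('k')(F, D) = Mul(Rational(-1, 7), Add(Mul(D, F), Mul(D, D))) = Mul(Rational(-1, 7), Add(Mul(D, F), Pow(D, 2))) = Mul(Rational(-1, 7), Add(Pow(D, 2), Mul(D, F))) = Add(Mul(Rational(-1, 7), Pow(D, 2)), Mul(Rational(-1, 7), D, F)))
Function('H')(R, W) = 37
A = -956862 (A = Mul(954, Add(-1024, 21)) = Mul(954, -1003) = -956862)
Add(A, Function('H')(1356, Function('k')(-27, Mul(Add(Pow(6, -1), -1), -2)))) = Add(-956862, 37) = -956825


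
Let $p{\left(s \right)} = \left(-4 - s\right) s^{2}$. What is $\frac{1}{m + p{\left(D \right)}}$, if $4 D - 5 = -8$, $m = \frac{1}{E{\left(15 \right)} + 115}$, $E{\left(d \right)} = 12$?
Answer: $- \frac{8128}{14795} \approx -0.54937$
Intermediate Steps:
$m = \frac{1}{127}$ ($m = \frac{1}{12 + 115} = \frac{1}{127} \approx 0.007874$)
$D = - \frac{3}{4}$ ($D = \frac{5}{4} + \frac{1}{4} \left(-8\right) = \frac{5}{4} - 2 = - \frac{3}{4} \approx -0.75$)
$p{\left(s \right)} = s^{2} \left(-4 - s\right)$
$\frac{1}{m + p{\left(D \right)}} = \frac{1}{\frac{1}{127} + \left(- \frac{3}{4}\right)^{2} \left(-4 - - \frac{3}{4}\right)} = \frac{1}{\frac{1}{127} + \frac{9 \left(-4 + \frac{3}{4}\right)}{16}} = \frac{1}{\frac{1}{127} + \frac{9}{16} \left(- \frac{13}{4}\right)} = \frac{1}{\frac{1}{127} - \frac{117}{64}} = \frac{1}{- \frac{14795}{8128}} = - \frac{8128}{14795}$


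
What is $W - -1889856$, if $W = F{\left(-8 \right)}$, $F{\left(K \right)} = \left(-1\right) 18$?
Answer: $1889838$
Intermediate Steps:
$F{\left(K \right)} = -18$
$W = -18$
$W - -1889856 = -18 - -1889856 = -18 + 1889856 = 1889838$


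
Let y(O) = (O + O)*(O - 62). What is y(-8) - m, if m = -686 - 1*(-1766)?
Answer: 40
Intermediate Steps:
m = 1080 (m = -686 + 1766 = 1080)
y(O) = 2*O*(-62 + O) (y(O) = (2*O)*(-62 + O) = 2*O*(-62 + O))
y(-8) - m = 2*(-8)*(-62 - 8) - 1*1080 = 2*(-8)*(-70) - 1080 = 1120 - 1080 = 40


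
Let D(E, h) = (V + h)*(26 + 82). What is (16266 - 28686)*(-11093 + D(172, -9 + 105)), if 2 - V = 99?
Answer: 139116420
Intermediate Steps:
V = -97 (V = 2 - 1*99 = 2 - 99 = -97)
D(E, h) = -10476 + 108*h (D(E, h) = (-97 + h)*(26 + 82) = (-97 + h)*108 = -10476 + 108*h)
(16266 - 28686)*(-11093 + D(172, -9 + 105)) = (16266 - 28686)*(-11093 + (-10476 + 108*(-9 + 105))) = -12420*(-11093 + (-10476 + 108*96)) = -12420*(-11093 + (-10476 + 10368)) = -12420*(-11093 - 108) = -12420*(-11201) = 139116420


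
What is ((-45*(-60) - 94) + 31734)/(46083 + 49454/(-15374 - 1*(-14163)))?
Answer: 2446220/3279827 ≈ 0.74584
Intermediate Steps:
((-45*(-60) - 94) + 31734)/(46083 + 49454/(-15374 - 1*(-14163))) = ((2700 - 94) + 31734)/(46083 + 49454/(-15374 + 14163)) = (2606 + 31734)/(46083 + 49454/(-1211)) = 34340/(46083 + 49454*(-1/1211)) = 34340/(46083 - 49454/1211) = 34340/(55757059/1211) = 34340*(1211/55757059) = 2446220/3279827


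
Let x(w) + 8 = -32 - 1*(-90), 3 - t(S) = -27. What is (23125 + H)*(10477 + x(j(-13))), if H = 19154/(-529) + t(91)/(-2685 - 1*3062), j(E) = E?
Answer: 738928821641109/3040163 ≈ 2.4306e+8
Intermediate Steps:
t(S) = 30 (t(S) = 3 - 1*(-27) = 3 + 27 = 30)
x(w) = 50 (x(w) = -8 + (-32 - 1*(-90)) = -8 + (-32 + 90) = -8 + 58 = 50)
H = -110093908/3040163 (H = 19154/(-529) + 30/(-2685 - 1*3062) = 19154*(-1/529) + 30/(-2685 - 3062) = -19154/529 + 30/(-5747) = -19154/529 + 30*(-1/5747) = -19154/529 - 30/5747 = -110093908/3040163 ≈ -36.213)
(23125 + H)*(10477 + x(j(-13))) = (23125 - 110093908/3040163)*(10477 + 50) = (70193675467/3040163)*10527 = 738928821641109/3040163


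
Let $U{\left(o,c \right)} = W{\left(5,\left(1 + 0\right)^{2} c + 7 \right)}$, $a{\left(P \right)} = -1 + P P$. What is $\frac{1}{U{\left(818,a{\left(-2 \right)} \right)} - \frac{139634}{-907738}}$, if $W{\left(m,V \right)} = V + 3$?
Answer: $\frac{453869}{5970114} \approx 0.076023$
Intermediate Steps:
$a{\left(P \right)} = -1 + P^{2}$
$W{\left(m,V \right)} = 3 + V$
$U{\left(o,c \right)} = 10 + c$ ($U{\left(o,c \right)} = 3 + \left(\left(1 + 0\right)^{2} c + 7\right) = 3 + \left(1^{2} c + 7\right) = 3 + \left(1 c + 7\right) = 3 + \left(c + 7\right) = 3 + \left(7 + c\right) = 10 + c$)
$\frac{1}{U{\left(818,a{\left(-2 \right)} \right)} - \frac{139634}{-907738}} = \frac{1}{\left(10 - \left(1 - \left(-2\right)^{2}\right)\right) - \frac{139634}{-907738}} = \frac{1}{\left(10 + \left(-1 + 4\right)\right) - - \frac{69817}{453869}} = \frac{1}{\left(10 + 3\right) + \frac{69817}{453869}} = \frac{1}{13 + \frac{69817}{453869}} = \frac{1}{\frac{5970114}{453869}} = \frac{453869}{5970114}$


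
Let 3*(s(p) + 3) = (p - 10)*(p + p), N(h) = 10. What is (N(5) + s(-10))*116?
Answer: 48836/3 ≈ 16279.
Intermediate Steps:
s(p) = -3 + 2*p*(-10 + p)/3 (s(p) = -3 + ((p - 10)*(p + p))/3 = -3 + ((-10 + p)*(2*p))/3 = -3 + (2*p*(-10 + p))/3 = -3 + 2*p*(-10 + p)/3)
(N(5) + s(-10))*116 = (10 + (-3 - 20/3*(-10) + (⅔)*(-10)²))*116 = (10 + (-3 + 200/3 + (⅔)*100))*116 = (10 + (-3 + 200/3 + 200/3))*116 = (10 + 391/3)*116 = (421/3)*116 = 48836/3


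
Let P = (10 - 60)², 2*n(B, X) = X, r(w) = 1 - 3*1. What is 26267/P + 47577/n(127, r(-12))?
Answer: -118916233/2500 ≈ -47567.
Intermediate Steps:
r(w) = -2 (r(w) = 1 - 3 = -2)
n(B, X) = X/2
P = 2500 (P = (-50)² = 2500)
26267/P + 47577/n(127, r(-12)) = 26267/2500 + 47577/(((½)*(-2))) = 26267*(1/2500) + 47577/(-1) = 26267/2500 + 47577*(-1) = 26267/2500 - 47577 = -118916233/2500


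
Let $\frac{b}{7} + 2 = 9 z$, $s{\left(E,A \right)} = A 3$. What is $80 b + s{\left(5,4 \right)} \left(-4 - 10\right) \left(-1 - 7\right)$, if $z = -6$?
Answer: $-30016$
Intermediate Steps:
$s{\left(E,A \right)} = 3 A$
$b = -392$ ($b = -14 + 7 \cdot 9 \left(-6\right) = -14 + 7 \left(-54\right) = -14 - 378 = -392$)
$80 b + s{\left(5,4 \right)} \left(-4 - 10\right) \left(-1 - 7\right) = 80 \left(-392\right) + 3 \cdot 4 \left(-4 - 10\right) \left(-1 - 7\right) = -31360 + 12 \left(\left(-14\right) \left(-8\right)\right) = -31360 + 12 \cdot 112 = -31360 + 1344 = -30016$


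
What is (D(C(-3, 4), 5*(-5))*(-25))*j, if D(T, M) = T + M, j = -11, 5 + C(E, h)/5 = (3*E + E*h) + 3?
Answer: -38500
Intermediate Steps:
C(E, h) = -10 + 15*E + 5*E*h (C(E, h) = -25 + 5*((3*E + E*h) + 3) = -25 + 5*(3 + 3*E + E*h) = -25 + (15 + 15*E + 5*E*h) = -10 + 15*E + 5*E*h)
D(T, M) = M + T
(D(C(-3, 4), 5*(-5))*(-25))*j = ((5*(-5) + (-10 + 15*(-3) + 5*(-3)*4))*(-25))*(-11) = ((-25 + (-10 - 45 - 60))*(-25))*(-11) = ((-25 - 115)*(-25))*(-11) = -140*(-25)*(-11) = 3500*(-11) = -38500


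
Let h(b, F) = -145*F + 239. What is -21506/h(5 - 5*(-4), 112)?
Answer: 21506/16001 ≈ 1.3440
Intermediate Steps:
h(b, F) = 239 - 145*F
-21506/h(5 - 5*(-4), 112) = -21506/(239 - 145*112) = -21506/(239 - 16240) = -21506/(-16001) = -21506*(-1/16001) = 21506/16001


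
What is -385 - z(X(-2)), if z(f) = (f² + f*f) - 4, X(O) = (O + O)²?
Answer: -893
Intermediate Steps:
X(O) = 4*O² (X(O) = (2*O)² = 4*O²)
z(f) = -4 + 2*f² (z(f) = (f² + f²) - 4 = 2*f² - 4 = -4 + 2*f²)
-385 - z(X(-2)) = -385 - (-4 + 2*(4*(-2)²)²) = -385 - (-4 + 2*(4*4)²) = -385 - (-4 + 2*16²) = -385 - (-4 + 2*256) = -385 - (-4 + 512) = -385 - 1*508 = -385 - 508 = -893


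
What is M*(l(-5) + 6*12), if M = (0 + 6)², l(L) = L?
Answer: 2412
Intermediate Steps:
M = 36 (M = 6² = 36)
M*(l(-5) + 6*12) = 36*(-5 + 6*12) = 36*(-5 + 72) = 36*67 = 2412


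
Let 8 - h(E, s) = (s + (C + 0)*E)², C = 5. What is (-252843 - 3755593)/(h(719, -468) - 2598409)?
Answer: 2004218/6188265 ≈ 0.32387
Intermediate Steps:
h(E, s) = 8 - (s + 5*E)² (h(E, s) = 8 - (s + (5 + 0)*E)² = 8 - (s + 5*E)²)
(-252843 - 3755593)/(h(719, -468) - 2598409) = (-252843 - 3755593)/((8 - (-468 + 5*719)²) - 2598409) = -4008436/((8 - (-468 + 3595)²) - 2598409) = -4008436/((8 - 1*3127²) - 2598409) = -4008436/((8 - 1*9778129) - 2598409) = -4008436/((8 - 9778129) - 2598409) = -4008436/(-9778121 - 2598409) = -4008436/(-12376530) = -4008436*(-1/12376530) = 2004218/6188265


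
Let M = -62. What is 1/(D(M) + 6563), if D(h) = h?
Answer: 1/6501 ≈ 0.00015382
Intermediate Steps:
1/(D(M) + 6563) = 1/(-62 + 6563) = 1/6501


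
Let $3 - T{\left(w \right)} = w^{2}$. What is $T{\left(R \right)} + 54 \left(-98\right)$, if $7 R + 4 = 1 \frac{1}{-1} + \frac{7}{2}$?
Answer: $- \frac{1036653}{196} \approx -5289.0$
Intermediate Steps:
$R = - \frac{3}{14}$ ($R = - \frac{4}{7} + \frac{1 \frac{1}{-1} + \frac{7}{2}}{7} = - \frac{4}{7} + \frac{1 \left(-1\right) + 7 \cdot \frac{1}{2}}{7} = - \frac{4}{7} + \frac{-1 + \frac{7}{2}}{7} = - \frac{4}{7} + \frac{1}{7} \cdot \frac{5}{2} = - \frac{4}{7} + \frac{5}{14} = - \frac{3}{14} \approx -0.21429$)
$T{\left(w \right)} = 3 - w^{2}$
$T{\left(R \right)} + 54 \left(-98\right) = \left(3 - \left(- \frac{3}{14}\right)^{2}\right) + 54 \left(-98\right) = \left(3 - \frac{9}{196}\right) - 5292 = \frac{579}{196} - 5292 = - \frac{1036653}{196}$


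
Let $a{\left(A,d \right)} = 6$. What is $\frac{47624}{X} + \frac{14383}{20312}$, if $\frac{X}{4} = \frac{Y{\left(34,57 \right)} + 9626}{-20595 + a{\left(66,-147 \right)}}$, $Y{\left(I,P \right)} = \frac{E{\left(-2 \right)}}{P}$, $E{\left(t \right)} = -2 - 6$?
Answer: $- \frac{141901374972457}{5572333144} \approx -25465.0$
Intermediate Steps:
$E{\left(t \right)} = -8$
$Y{\left(I,P \right)} = - \frac{8}{P}$
$X = - \frac{2194696}{1173573}$ ($X = 4 \frac{- \frac{8}{57} + 9626}{-20595 + 6} = 4 \frac{\left(-8\right) \frac{1}{57} + 9626}{-20589} = 4 \left(- \frac{8}{57} + 9626\right) \left(- \frac{1}{20589}\right) = 4 \cdot \frac{548674}{57} \left(- \frac{1}{20589}\right) = 4 \left(- \frac{548674}{1173573}\right) = - \frac{2194696}{1173573} \approx -1.8701$)
$\frac{47624}{X} + \frac{14383}{20312} = \frac{47624}{- \frac{2194696}{1173573}} + \frac{14383}{20312} = 47624 \left(- \frac{1173573}{2194696}\right) + 14383 \cdot \frac{1}{20312} = - \frac{6986280069}{274337} + \frac{14383}{20312} = - \frac{141901374972457}{5572333144}$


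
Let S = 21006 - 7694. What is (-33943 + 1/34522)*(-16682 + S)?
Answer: 1974449712825/17261 ≈ 1.1439e+8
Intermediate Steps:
S = 13312
(-33943 + 1/34522)*(-16682 + S) = (-33943 + 1/34522)*(-16682 + 13312) = (-33943 + 1/34522)*(-3370) = -1171780245/34522*(-3370) = 1974449712825/17261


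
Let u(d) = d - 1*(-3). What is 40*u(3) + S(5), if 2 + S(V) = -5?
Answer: 233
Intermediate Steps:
u(d) = 3 + d (u(d) = d + 3 = 3 + d)
S(V) = -7 (S(V) = -2 - 5 = -7)
40*u(3) + S(5) = 40*(3 + 3) - 7 = 40*6 - 7 = 240 - 7 = 233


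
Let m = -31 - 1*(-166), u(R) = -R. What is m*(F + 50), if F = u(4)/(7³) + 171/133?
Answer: 2374245/343 ≈ 6922.0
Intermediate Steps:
m = 135 (m = -31 + 166 = 135)
F = 437/343 (F = (-1*4)/(7³) + 171/133 = -4/343 + 171*(1/133) = -4*1/343 + 9/7 = -4/343 + 9/7 = 437/343 ≈ 1.2741)
m*(F + 50) = 135*(437/343 + 50) = 135*(17587/343) = 2374245/343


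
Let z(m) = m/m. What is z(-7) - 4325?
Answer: -4324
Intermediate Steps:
z(m) = 1
z(-7) - 4325 = 1 - 4325 = -4324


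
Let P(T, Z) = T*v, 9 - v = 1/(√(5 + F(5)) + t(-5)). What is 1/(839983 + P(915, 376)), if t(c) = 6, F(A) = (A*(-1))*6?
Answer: 848128/719321110009 - 75*I/719321110009 ≈ 1.1791e-6 - 1.0426e-10*I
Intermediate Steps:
F(A) = -6*A (F(A) = -A*6 = -6*A)
v = 9 - (6 - 5*I)/61 (v = 9 - 1/(√(5 - 6*5) + 6) = 9 - 1/(√(5 - 30) + 6) = 9 - 1/(√(-25) + 6) = 9 - 1/(5*I + 6) = 9 - 1/(6 + 5*I) = 9 - (6 - 5*I)/61 ≈ 8.9016 + 0.081967*I)
P(T, Z) = T*(543/61 + 5*I/61)
1/(839983 + P(915, 376)) = 1/(839983 + (1/61)*915*(543 + 5*I)) = 1/(839983 + (8145 + 75*I)) = 1/(848128 + 75*I) = (848128 - 75*I)/719321110009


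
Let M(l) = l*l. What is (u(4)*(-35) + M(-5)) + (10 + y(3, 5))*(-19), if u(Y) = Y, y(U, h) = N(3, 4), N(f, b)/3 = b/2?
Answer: -419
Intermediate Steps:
N(f, b) = 3*b/2 (N(f, b) = 3*(b/2) = 3*b/2)
y(U, h) = 6 (y(U, h) = (3/2)*4 = 6)
M(l) = l²
(u(4)*(-35) + M(-5)) + (10 + y(3, 5))*(-19) = (4*(-35) + (-5)²) + (10 + 6)*(-19) = (-140 + 25) + 16*(-19) = -115 - 304 = -419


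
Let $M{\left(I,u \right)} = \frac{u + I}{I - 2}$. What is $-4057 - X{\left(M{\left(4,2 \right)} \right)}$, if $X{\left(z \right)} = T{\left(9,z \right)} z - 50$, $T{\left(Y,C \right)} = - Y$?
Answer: $-3980$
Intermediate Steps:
$M{\left(I,u \right)} = \frac{I + u}{-2 + I}$
$X{\left(z \right)} = -50 - 9 z$ ($X{\left(z \right)} = \left(-1\right) 9 z - 50 = - 9 z - 50 = -50 - 9 z$)
$-4057 - X{\left(M{\left(4,2 \right)} \right)} = -4057 - \left(-50 - 9 \frac{4 + 2}{-2 + 4}\right) = -4057 - \left(-50 - 9 \cdot \frac{1}{2} \cdot 6\right) = -4057 - \left(-50 - 27\right) = -4057 - -77 = -4057 + 77 = -3980$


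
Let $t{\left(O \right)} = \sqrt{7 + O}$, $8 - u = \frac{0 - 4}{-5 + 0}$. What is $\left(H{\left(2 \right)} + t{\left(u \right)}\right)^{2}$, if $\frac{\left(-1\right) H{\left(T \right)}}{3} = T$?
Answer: $\frac{\left(30 - \sqrt{355}\right)^{2}}{25} \approx 4.9805$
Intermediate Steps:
$u = \frac{36}{5}$ ($u = 8 - \frac{0 - 4}{-5 + 0} = 8 - - \frac{4}{-5} = 8 - \left(-4\right) \left(- \frac{1}{5}\right) = 8 - \frac{4}{5} = \frac{36}{5} \approx 7.2$)
$H{\left(T \right)} = - 3 T$
$\left(H{\left(2 \right)} + t{\left(u \right)}\right)^{2} = \left(\left(-3\right) 2 + \sqrt{7 + \frac{36}{5}}\right)^{2} = \left(-6 + \sqrt{\frac{71}{5}}\right)^{2} = \left(-6 + \frac{\sqrt{355}}{5}\right)^{2}$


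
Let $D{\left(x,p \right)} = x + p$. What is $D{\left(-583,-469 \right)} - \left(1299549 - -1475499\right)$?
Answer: $-2776100$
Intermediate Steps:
$D{\left(x,p \right)} = p + x$
$D{\left(-583,-469 \right)} - \left(1299549 - -1475499\right) = \left(-469 - 583\right) - \left(1299549 - -1475499\right) = -1052 - \left(1299549 + 1475499\right) = -1052 - 2775048 = -2776100$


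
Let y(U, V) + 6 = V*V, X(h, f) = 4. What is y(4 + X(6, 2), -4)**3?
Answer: 1000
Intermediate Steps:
y(U, V) = -6 + V**2 (y(U, V) = -6 + V*V = -6 + V**2)
y(4 + X(6, 2), -4)**3 = (-6 + (-4)**2)**3 = (-6 + 16)**3 = 10**3 = 1000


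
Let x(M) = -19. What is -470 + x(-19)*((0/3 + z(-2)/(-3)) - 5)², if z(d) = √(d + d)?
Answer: -8429/9 - 380*I/3 ≈ -936.56 - 126.67*I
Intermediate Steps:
z(d) = √2*√d (z(d) = √(2*d) = √2*√d)
-470 + x(-19)*((0/3 + z(-2)/(-3)) - 5)² = -470 - 19*((0/3 + (√2*√(-2))/(-3)) - 5)² = -470 - 19*((0*(⅓) + (√2*(I*√2))*(-⅓)) - 5)² = -470 - 19*((0 + (2*I)*(-⅓)) - 5)² = -470 - 19*((0 - 2*I/3) - 5)² = -470 - 19*(-2*I/3 - 5)² = -470 - 19*(-5 - 2*I/3)²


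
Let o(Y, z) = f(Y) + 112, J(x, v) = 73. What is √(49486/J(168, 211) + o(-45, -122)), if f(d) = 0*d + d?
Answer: √3969521/73 ≈ 27.293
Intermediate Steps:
f(d) = d (f(d) = 0 + d = d)
o(Y, z) = 112 + Y (o(Y, z) = Y + 112 = 112 + Y)
√(49486/J(168, 211) + o(-45, -122)) = √(49486/73 + (112 - 45)) = √(49486*(1/73) + 67) = √(49486/73 + 67) = √(54377/73) = √3969521/73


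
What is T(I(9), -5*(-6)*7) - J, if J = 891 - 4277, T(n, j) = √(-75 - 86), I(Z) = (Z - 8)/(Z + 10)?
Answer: 3386 + I*√161 ≈ 3386.0 + 12.689*I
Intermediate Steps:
I(Z) = (-8 + Z)/(10 + Z)
T(n, j) = I*√161 (T(n, j) = √(-161) = I*√161)
J = -3386
T(I(9), -5*(-6)*7) - J = I*√161 - 1*(-3386) = I*√161 + 3386 = 3386 + I*√161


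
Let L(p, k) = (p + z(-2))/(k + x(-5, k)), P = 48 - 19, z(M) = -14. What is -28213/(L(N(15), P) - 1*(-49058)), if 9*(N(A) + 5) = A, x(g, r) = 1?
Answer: -1269585/2207584 ≈ -0.57510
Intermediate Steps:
P = 29
N(A) = -5 + A/9
L(p, k) = (-14 + p)/(1 + k) (L(p, k) = (p - 14)/(k + 1) = (-14 + p)/(1 + k))
-28213/(L(N(15), P) - 1*(-49058)) = -28213/((-14 + (-5 + (1/9)*15))/(1 + 29) - 1*(-49058)) = -28213/((-14 + (-5 + 5/3))/30 + 49058) = -28213/((-14 - 10/3)/30 + 49058) = -28213/((1/30)*(-52/3) + 49058) = -28213/(-26/45 + 49058) = -28213/2207584/45 = -28213*45/2207584 = -1269585/2207584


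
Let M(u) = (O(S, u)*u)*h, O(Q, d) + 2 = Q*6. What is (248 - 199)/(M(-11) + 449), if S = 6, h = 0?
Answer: 49/449 ≈ 0.10913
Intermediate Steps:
O(Q, d) = -2 + 6*Q (O(Q, d) = -2 + Q*6 = -2 + 6*Q)
M(u) = 0 (M(u) = ((-2 + 6*6)*u)*0 = ((-2 + 36)*u)*0 = (34*u)*0 = 0)
(248 - 199)/(M(-11) + 449) = (248 - 199)/(0 + 449) = 49/449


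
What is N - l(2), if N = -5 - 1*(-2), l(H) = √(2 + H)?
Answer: -5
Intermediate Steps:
N = -3 (N = -5 + 2 = -3)
N - l(2) = -3 - √(2 + 2) = -3 - √4 = -3 - 1*2 = -3 - 2 = -5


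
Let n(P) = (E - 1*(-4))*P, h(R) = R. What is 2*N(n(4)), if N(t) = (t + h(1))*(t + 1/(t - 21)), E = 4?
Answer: 2118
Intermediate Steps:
n(P) = 8*P (n(P) = (4 - 1*(-4))*P = (4 + 4)*P = 8*P)
N(t) = (1 + t)*(t + 1/(-21 + t)) (N(t) = (t + 1)*(t + 1/(t - 21)) = (1 + t)*(t + 1/(-21 + t)))
2*N(n(4)) = 2*((1 + (8*4)³ - 160*4 - 20*(8*4)²)/(-21 + 8*4)) = 2*((1 + 32³ - 20*32 - 20*32²)/(-21 + 32)) = 2*((1 + 32768 - 640 - 20*1024)/11) = 2*((1 + 32768 - 640 - 20480)/11) = 2*((1/11)*11649) = 2*1059 = 2118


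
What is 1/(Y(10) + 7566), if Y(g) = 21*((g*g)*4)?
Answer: 1/15966 ≈ 6.2633e-5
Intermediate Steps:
Y(g) = 84*g² (Y(g) = 21*(g²*4) = 21*(4*g²) = 84*g²)
1/(Y(10) + 7566) = 1/(84*10² + 7566) = 1/(84*100 + 7566) = 1/(8400 + 7566) = 1/15966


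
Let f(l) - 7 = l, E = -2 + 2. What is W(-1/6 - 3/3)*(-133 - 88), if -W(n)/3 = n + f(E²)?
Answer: 7735/2 ≈ 3867.5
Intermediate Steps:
E = 0
f(l) = 7 + l
W(n) = -21 - 3*n (W(n) = -3*(n + (7 + 0²)) = -3*(n + (7 + 0)) = -3*(n + 7) = -3*(7 + n) = -21 - 3*n)
W(-1/6 - 3/3)*(-133 - 88) = (-21 - 3*(-1/6 - 3/3))*(-133 - 88) = (-21 - 3*(-1*⅙ - 3*⅓))*(-221) = (-21 - 3*(-⅙ - 1))*(-221) = (-21 - 3*(-7/6))*(-221) = (-21 + 7/2)*(-221) = -35/2*(-221) = 7735/2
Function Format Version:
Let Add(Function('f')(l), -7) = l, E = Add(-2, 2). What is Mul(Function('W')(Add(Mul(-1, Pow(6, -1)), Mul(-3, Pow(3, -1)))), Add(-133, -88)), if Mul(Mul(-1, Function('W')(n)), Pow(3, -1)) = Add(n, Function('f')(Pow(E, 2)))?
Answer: Rational(7735, 2) ≈ 3867.5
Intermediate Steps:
E = 0
Function('f')(l) = Add(7, l)
Function('W')(n) = Add(-21, Mul(-3, n)) (Function('W')(n) = Mul(-3, Add(n, Add(7, Pow(0, 2)))) = Mul(-3, Add(n, Add(7, 0))) = Mul(-3, Add(n, 7)) = Mul(-3, Add(7, n)) = Add(-21, Mul(-3, n)))
Mul(Function('W')(Add(Mul(-1, Pow(6, -1)), Mul(-3, Pow(3, -1)))), Add(-133, -88)) = Mul(Add(-21, Mul(-3, Add(Mul(-1, Pow(6, -1)), Mul(-3, Pow(3, -1))))), Add(-133, -88)) = Mul(Add(-21, Mul(-3, Add(Mul(-1, Rational(1, 6)), Mul(-3, Rational(1, 3))))), -221) = Mul(Add(-21, Mul(-3, Add(Rational(-1, 6), -1))), -221) = Mul(Add(-21, Mul(-3, Rational(-7, 6))), -221) = Mul(Add(-21, Rational(7, 2)), -221) = Mul(Rational(-35, 2), -221) = Rational(7735, 2)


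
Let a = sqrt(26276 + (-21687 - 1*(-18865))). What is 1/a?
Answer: sqrt(2606)/7818 ≈ 0.0065297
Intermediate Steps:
a = 3*sqrt(2606) (a = sqrt(26276 + (-21687 + 18865)) = sqrt(26276 - 2822) = sqrt(23454) = 3*sqrt(2606) ≈ 153.15)
1/a = 1/(3*sqrt(2606)) = sqrt(2606)/7818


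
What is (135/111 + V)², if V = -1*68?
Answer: 6105841/1369 ≈ 4460.1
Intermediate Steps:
V = -68
(135/111 + V)² = (135/111 - 68)² = (135*(1/111) - 68)² = (45/37 - 68)² = (-2471/37)² = 6105841/1369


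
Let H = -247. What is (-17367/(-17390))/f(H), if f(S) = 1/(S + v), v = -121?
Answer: -3195528/8695 ≈ -367.51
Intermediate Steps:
f(S) = 1/(-121 + S) (f(S) = 1/(S - 121) = 1/(-121 + S))
(-17367/(-17390))/f(H) = (-17367/(-17390))/(1/(-121 - 247)) = (-17367*(-1/17390))/(1/(-368)) = 17367/(17390*(-1/368)) = (17367/17390)*(-368) = -3195528/8695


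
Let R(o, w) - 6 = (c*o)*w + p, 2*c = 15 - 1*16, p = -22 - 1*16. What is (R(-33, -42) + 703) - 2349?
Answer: -2371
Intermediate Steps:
p = -38 (p = -22 - 16 = -38)
c = -1/2 (c = (15 - 1*16)/2 = (15 - 16)/2 = (1/2)*(-1) = -1/2 ≈ -0.50000)
R(o, w) = -32 - o*w/2 (R(o, w) = 6 + ((-o/2)*w - 38) = 6 + (-o*w/2 - 38) = 6 + (-38 - o*w/2) = -32 - o*w/2)
(R(-33, -42) + 703) - 2349 = ((-32 - 1/2*(-33)*(-42)) + 703) - 2349 = ((-32 - 693) + 703) - 2349 = (-725 + 703) - 2349 = -22 - 2349 = -2371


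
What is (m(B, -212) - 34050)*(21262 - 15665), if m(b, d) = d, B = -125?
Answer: -191764414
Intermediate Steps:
(m(B, -212) - 34050)*(21262 - 15665) = (-212 - 34050)*(21262 - 15665) = -34262*5597 = -191764414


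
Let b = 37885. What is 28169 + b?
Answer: 66054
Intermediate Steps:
28169 + b = 28169 + 37885 = 66054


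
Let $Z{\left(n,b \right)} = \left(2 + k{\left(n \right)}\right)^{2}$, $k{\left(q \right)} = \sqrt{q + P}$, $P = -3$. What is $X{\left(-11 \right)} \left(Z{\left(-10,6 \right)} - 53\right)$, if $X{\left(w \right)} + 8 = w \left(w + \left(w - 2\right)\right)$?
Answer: $-15872 + 1024 i \sqrt{13} \approx -15872.0 + 3692.1 i$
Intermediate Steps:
$k{\left(q \right)} = \sqrt{-3 + q}$ ($k{\left(q \right)} = \sqrt{q - 3} = \sqrt{-3 + q}$)
$X{\left(w \right)} = -8 + w \left(-2 + 2 w\right)$ ($X{\left(w \right)} = -8 + w \left(w + \left(w - 2\right)\right) = -8 + w \left(w + \left(-2 + w\right)\right) = -8 + w \left(-2 + 2 w\right)$)
$Z{\left(n,b \right)} = \left(2 + \sqrt{-3 + n}\right)^{2}$
$X{\left(-11 \right)} \left(Z{\left(-10,6 \right)} - 53\right) = \left(-8 - -22 + 2 \left(-11\right)^{2}\right) \left(\left(2 + \sqrt{-3 - 10}\right)^{2} - 53\right) = \left(-8 + 22 + 2 \cdot 121\right) \left(\left(2 + \sqrt{-13}\right)^{2} - 53\right) = \left(-8 + 22 + 242\right) \left(\left(2 + i \sqrt{13}\right)^{2} - 53\right) = 256 \left(-53 + \left(2 + i \sqrt{13}\right)^{2}\right) = -13568 + 256 \left(2 + i \sqrt{13}\right)^{2}$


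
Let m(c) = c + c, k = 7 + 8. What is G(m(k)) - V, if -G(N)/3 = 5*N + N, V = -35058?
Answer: 34518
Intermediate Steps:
k = 15
m(c) = 2*c
G(N) = -18*N (G(N) = -3*(5*N + N) = -18*N)
G(m(k)) - V = -36*15 - 1*(-35058) = -18*30 + 35058 = -540 + 35058 = 34518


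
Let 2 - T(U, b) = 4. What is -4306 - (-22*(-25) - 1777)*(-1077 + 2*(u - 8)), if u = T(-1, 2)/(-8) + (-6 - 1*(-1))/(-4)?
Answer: -1341736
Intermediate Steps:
T(U, b) = -2 (T(U, b) = 2 - 1*4 = 2 - 4 = -2)
u = 3/2 (u = -2/(-8) + (-6 - 1*(-1))/(-4) = -2*(-1/8) + (-6 + 1)*(-1/4) = 1/4 - 5*(-1/4) = 1/4 + 5/4 = 3/2 ≈ 1.5000)
-4306 - (-22*(-25) - 1777)*(-1077 + 2*(u - 8)) = -4306 - (-22*(-25) - 1777)*(-1077 + 2*(3/2 - 8)) = -4306 - (550 - 1777)*(-1077 + 2*(-13/2)) = -4306 - (-1227)*(-1077 - 13) = -4306 - (-1227)*(-1090) = -4306 - 1*1337430 = -4306 - 1337430 = -1341736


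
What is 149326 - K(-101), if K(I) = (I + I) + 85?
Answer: 149443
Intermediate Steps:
K(I) = 85 + 2*I (K(I) = 2*I + 85 = 85 + 2*I)
149326 - K(-101) = 149326 - (85 + 2*(-101)) = 149326 - (85 - 202) = 149326 - 1*(-117) = 149326 + 117 = 149443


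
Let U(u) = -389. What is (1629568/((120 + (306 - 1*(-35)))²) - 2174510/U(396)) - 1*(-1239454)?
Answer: 264599625492/212521 ≈ 1.2451e+6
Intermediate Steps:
(1629568/((120 + (306 - 1*(-35)))²) - 2174510/U(396)) - 1*(-1239454) = (1629568/((120 + (306 - 1*(-35)))²) - 2174510/(-389)) - 1*(-1239454) = (1629568/((120 + (306 + 35))²) - 2174510*(-1/389)) + 1239454 = (1629568/((120 + 341)²) + 5590) + 1239454 = (1629568/(461²) + 5590) + 1239454 = (1629568/212521 + 5590) + 1239454 = 1189621958/212521 + 1239454 = 264599625492/212521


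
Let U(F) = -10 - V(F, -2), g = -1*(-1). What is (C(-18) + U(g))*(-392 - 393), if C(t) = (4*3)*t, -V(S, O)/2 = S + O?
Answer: 178980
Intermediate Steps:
g = 1
V(S, O) = -2*O - 2*S (V(S, O) = -2*(S + O) = -2*(O + S) = -2*O - 2*S)
C(t) = 12*t
U(F) = -14 + 2*F (U(F) = -10 - (-2*(-2) - 2*F) = -10 - (4 - 2*F) = -10 + (-4 + 2*F) = -14 + 2*F)
(C(-18) + U(g))*(-392 - 393) = (12*(-18) + (-14 + 2*1))*(-392 - 393) = (-216 + (-14 + 2))*(-785) = (-216 - 12)*(-785) = -228*(-785) = 178980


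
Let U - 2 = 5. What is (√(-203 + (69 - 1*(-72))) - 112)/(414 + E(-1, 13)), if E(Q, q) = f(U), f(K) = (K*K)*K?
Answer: -112/757 + I*√62/757 ≈ -0.14795 + 0.010402*I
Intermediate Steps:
U = 7 (U = 2 + 5 = 7)
f(K) = K³ (f(K) = K²*K = K³)
E(Q, q) = 343 (E(Q, q) = 7³ = 343)
(√(-203 + (69 - 1*(-72))) - 112)/(414 + E(-1, 13)) = (√(-203 + (69 - 1*(-72))) - 112)/(414 + 343) = (√(-203 + (69 + 72)) - 112)/757 = (√(-203 + 141) - 112)*(1/757) = (√(-62) - 112)*(1/757) = (I*√62 - 112)*(1/757) = (-112 + I*√62)*(1/757) = -112/757 + I*√62/757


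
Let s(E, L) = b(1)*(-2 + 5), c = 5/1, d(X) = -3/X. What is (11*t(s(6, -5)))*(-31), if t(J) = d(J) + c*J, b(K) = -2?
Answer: 20119/2 ≈ 10060.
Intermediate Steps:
c = 5 (c = 5*1 = 5)
s(E, L) = -6 (s(E, L) = -2*(-2 + 5) = -2*3 = -6)
t(J) = -3/J + 5*J
(11*t(s(6, -5)))*(-31) = (11*(-3/(-6) + 5*(-6)))*(-31) = (11*(-3*(-⅙) - 30))*(-31) = (11*(½ - 30))*(-31) = (11*(-59/2))*(-31) = -649/2*(-31) = 20119/2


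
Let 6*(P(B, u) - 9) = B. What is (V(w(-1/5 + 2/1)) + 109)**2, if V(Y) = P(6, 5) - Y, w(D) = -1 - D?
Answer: 370881/25 ≈ 14835.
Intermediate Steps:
P(B, u) = 9 + B/6
V(Y) = 10 - Y (V(Y) = (9 + (1/6)*6) - Y = (9 + 1) - Y = 10 - Y)
(V(w(-1/5 + 2/1)) + 109)**2 = ((10 - (-1 - (-1/5 + 2/1))) + 109)**2 = ((10 - (-1 - (-1*1/5 + 2*1))) + 109)**2 = ((10 - (-1 - (-1/5 + 2))) + 109)**2 = ((10 - (-1 - 1*9/5)) + 109)**2 = ((10 - (-1 - 9/5)) + 109)**2 = ((10 - 1*(-14/5)) + 109)**2 = ((10 + 14/5) + 109)**2 = (64/5 + 109)**2 = (609/5)**2 = 370881/25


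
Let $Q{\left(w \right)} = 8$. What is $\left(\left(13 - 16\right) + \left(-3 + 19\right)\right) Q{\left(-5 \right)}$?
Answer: $104$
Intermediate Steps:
$\left(\left(13 - 16\right) + \left(-3 + 19\right)\right) Q{\left(-5 \right)} = \left(\left(13 - 16\right) + \left(-3 + 19\right)\right) 8 = \left(-3 + 16\right) 8 = 13 \cdot 8 = 104$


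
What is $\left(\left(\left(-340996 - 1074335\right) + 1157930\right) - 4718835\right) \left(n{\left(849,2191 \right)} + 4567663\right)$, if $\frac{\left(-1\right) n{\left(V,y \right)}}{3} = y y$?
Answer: $48935210052080$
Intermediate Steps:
$n{\left(V,y \right)} = - 3 y^{2}$ ($n{\left(V,y \right)} = - 3 y y = - 3 y^{2}$)
$\left(\left(\left(-340996 - 1074335\right) + 1157930\right) - 4718835\right) \left(n{\left(849,2191 \right)} + 4567663\right) = \left(\left(\left(-340996 - 1074335\right) + 1157930\right) - 4718835\right) \left(- 3 \cdot 2191^{2} + 4567663\right) = \left(\left(-1415331 + 1157930\right) - 4718835\right) \left(\left(-3\right) 4800481 + 4567663\right) = \left(-257401 - 4718835\right) \left(-14401443 + 4567663\right) = \left(-4976236\right) \left(-9833780\right) = 48935210052080$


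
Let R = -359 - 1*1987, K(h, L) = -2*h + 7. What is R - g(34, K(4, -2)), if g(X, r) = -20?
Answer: -2326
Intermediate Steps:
K(h, L) = 7 - 2*h
R = -2346 (R = -359 - 1987 = -2346)
R - g(34, K(4, -2)) = -2346 - 1*(-20) = -2346 + 20 = -2326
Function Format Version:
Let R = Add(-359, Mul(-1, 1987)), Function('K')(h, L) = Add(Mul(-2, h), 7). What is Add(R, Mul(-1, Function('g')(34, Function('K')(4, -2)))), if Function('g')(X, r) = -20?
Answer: -2326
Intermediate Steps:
Function('K')(h, L) = Add(7, Mul(-2, h))
R = -2346 (R = Add(-359, -1987) = -2346)
Add(R, Mul(-1, Function('g')(34, Function('K')(4, -2)))) = Add(-2346, Mul(-1, -20)) = Add(-2346, 20) = -2326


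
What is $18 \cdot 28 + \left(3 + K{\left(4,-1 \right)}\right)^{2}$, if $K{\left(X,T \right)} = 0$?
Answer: $513$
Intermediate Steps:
$18 \cdot 28 + \left(3 + K{\left(4,-1 \right)}\right)^{2} = 18 \cdot 28 + \left(3 + 0\right)^{2} = 504 + 3^{2} = 504 + 9 = 513$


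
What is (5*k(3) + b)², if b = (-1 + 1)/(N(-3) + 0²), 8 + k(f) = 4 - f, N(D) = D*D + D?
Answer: 1225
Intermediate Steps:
N(D) = D + D² (N(D) = D² + D = D + D²)
k(f) = -4 - f (k(f) = -8 + (4 - f) = -4 - f)
b = 0 (b = (-1 + 1)/(-3*(1 - 3) + 0²) = 0/(-3*(-2) + 0) = 0/(6 + 0) = 0/6 = 0*(⅙) = 0)
(5*k(3) + b)² = (5*(-4 - 1*3) + 0)² = (5*(-4 - 3) + 0)² = (5*(-7) + 0)² = (-35 + 0)² = (-35)² = 1225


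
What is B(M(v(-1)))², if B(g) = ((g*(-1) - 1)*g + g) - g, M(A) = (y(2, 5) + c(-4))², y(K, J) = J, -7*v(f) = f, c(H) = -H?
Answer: 44116164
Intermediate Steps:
v(f) = -f/7
M(A) = 81 (M(A) = (5 - 1*(-4))² = (5 + 4)² = 9² = 81)
B(g) = g*(-1 - g) (B(g) = ((-g - 1)*g + g) - g = ((-1 - g)*g + g) - g = (g*(-1 - g) + g) - g = (g + g*(-1 - g)) - g = g*(-1 - g))
B(M(v(-1)))² = (-1*81*(1 + 81))² = (-1*81*82)² = (-6642)² = 44116164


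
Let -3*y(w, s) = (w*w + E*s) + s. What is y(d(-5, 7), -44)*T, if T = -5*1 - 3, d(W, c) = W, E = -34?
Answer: 11816/3 ≈ 3938.7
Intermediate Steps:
y(w, s) = 11*s - w**2/3 (y(w, s) = -((w*w - 34*s) + s)/3 = -((w**2 - 34*s) + s)/3 = -(w**2 - 33*s)/3 = 11*s - w**2/3)
T = -8 (T = -5 - 3 = -8)
y(d(-5, 7), -44)*T = (11*(-44) - 1/3*(-5)**2)*(-8) = (-484 - 1/3*25)*(-8) = (-484 - 25/3)*(-8) = -1477/3*(-8) = 11816/3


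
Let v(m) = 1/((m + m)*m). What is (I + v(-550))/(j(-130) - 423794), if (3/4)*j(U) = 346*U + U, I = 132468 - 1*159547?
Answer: 49148384997/878352310000 ≈ 0.055955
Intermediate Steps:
v(m) = 1/(2*m²) (v(m) = 1/(((2*m))*m) = (1/(2*m))/m = 1/(2*m²))
I = -27079 (I = 132468 - 159547 = -27079)
j(U) = 1388*U/3 (j(U) = 4*(346*U + U)/3 = 4*(347*U)/3 = 1388*U/3)
(I + v(-550))/(j(-130) - 423794) = (-27079 + (½)/(-550)²)/((1388/3)*(-130) - 423794) = (-27079 + (½)*(1/302500))/(-180440/3 - 423794) = (-27079 + 1/605000)/(-1451822/3) = -16382794999/605000*(-3/1451822) = 49148384997/878352310000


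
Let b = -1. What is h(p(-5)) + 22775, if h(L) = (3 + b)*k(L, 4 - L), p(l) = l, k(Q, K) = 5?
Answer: 22785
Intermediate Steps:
h(L) = 10 (h(L) = (3 - 1)*5 = 2*5 = 10)
h(p(-5)) + 22775 = 10 + 22775 = 22785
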